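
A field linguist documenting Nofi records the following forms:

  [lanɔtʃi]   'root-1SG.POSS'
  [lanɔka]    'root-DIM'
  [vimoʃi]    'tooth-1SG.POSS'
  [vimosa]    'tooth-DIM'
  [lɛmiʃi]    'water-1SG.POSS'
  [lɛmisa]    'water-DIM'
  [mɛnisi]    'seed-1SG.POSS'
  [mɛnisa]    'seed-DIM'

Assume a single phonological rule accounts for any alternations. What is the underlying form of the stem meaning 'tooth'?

/vimoʃ/

The stem for 'tooth' ends in [ʃ] in [vimoʃi] but [s] in [vimosa].
Compare 'seed', with invariant [s] in [mɛnisi] and [mɛnisa]: an analysis with underlying /s/ and a rule producing [ʃ] before the 1SG.POSS suffix would wrongly predict alternation here too.
The underlying segment must be /ʃ/; palato-alveolar /tʃ/ and /ʃ/ become [k] and [s] when no front vowel follows, yielding [s] there.
Hence 'tooth' is /vimoʃ/ underlyingly.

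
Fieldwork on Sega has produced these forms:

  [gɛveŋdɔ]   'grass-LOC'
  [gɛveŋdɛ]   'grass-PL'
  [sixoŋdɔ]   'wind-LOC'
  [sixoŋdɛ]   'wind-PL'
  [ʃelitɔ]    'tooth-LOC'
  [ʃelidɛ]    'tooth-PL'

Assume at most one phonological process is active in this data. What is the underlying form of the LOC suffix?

The LOC suffix surfaces as [-dɔ] and [-tɔ], depending on the final segment of the stem.
By contrast the PL suffix keeps its initial [d] throughout — that segment must be underlying.
The LOC suffix is therefore /-tɔ/ underlyingly, with post-nasal voicing: voiceless stops become voiced after a nasal.

/-tɔ/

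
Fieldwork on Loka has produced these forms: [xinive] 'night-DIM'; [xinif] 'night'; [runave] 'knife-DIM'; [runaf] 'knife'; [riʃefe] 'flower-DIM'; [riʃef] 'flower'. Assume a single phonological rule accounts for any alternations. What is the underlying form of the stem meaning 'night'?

/xiniv/

'night' shows [v] ~ [f] at the end of the stem ([xinive] vs [xinif]).
If /f/ were underlying and a rule turned it into [v] before the DIM suffix, 'flower' would also alternate; but it has [f] in both [riʃefe] and [riʃef].
Therefore /v/ is basic and [f] is derived by word-final obstruent devoicing (voiced obstruents become voiceless word-finally).
Hence 'night' is /xiniv/ underlyingly.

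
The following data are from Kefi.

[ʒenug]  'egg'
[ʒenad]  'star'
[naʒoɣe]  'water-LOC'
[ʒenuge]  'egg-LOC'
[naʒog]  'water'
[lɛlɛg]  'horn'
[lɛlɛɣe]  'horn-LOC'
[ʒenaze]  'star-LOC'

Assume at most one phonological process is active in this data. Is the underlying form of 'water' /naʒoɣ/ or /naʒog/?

'water' shows [g] ~ [ɣ] at the end of the stem ([naʒog] vs [naʒoɣe]).
Compare 'egg', with invariant [g] in [ʒenug] and [ʒenuge]: an analysis with underlying /g/ and a rule producing [ɣ] before the LOC suffix would wrongly predict alternation here too.
So /ɣ/ is underlying, and a rule of word-final hardening — voiced fricatives become stops word-finally — gives [g].

/naʒoɣ/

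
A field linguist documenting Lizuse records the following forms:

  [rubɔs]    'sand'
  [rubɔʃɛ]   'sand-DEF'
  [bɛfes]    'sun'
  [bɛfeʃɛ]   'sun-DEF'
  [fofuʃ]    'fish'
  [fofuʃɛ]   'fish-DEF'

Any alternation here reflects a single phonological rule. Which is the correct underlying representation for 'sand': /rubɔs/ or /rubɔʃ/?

/rubɔs/

The stem for 'sand' ends in [s] in [rubɔs] but [ʃ] in [rubɔʃɛ].
But 'fish' keeps [ʃ] in both environments ([fofuʃ], [fofuʃɛ]), so there is no rule changing /ʃ/ to [s] in isolation.
Therefore /s/ is basic and [ʃ] is derived by palatalization before a front vowel (/s/ becomes palato-alveolar [ʃ] before a front vowel).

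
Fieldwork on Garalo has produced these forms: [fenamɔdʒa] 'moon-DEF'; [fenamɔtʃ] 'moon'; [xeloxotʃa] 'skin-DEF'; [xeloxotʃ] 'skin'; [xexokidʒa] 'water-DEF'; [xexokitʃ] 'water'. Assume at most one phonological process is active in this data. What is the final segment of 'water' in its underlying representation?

/dʒ/

The root 'water' surfaces as [xexokidʒa] and [xexokitʃ], with a stem-final [dʒ] ~ [tʃ] alternation.
But 'skin' keeps [tʃ] in both environments ([xeloxotʃa], [xeloxotʃ]), so there is no rule changing /tʃ/ to [dʒ] before the DEF suffix.
So /dʒ/ is underlying, and a rule of word-final obstruent devoicing — voiced obstruents become voiceless word-finally — gives [tʃ].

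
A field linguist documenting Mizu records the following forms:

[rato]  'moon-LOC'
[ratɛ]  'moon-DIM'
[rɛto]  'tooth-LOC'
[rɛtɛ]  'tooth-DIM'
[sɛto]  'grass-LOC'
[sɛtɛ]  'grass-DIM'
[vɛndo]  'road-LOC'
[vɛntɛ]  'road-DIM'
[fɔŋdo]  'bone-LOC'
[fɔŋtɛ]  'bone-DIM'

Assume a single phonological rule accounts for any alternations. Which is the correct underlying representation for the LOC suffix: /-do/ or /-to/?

/-do/

The LOC morpheme has two allomorphs, [-do] and [-to].
The DIM suffix, which begins with [t], is invariant after every stem; so [t] is not altered by any rule here.
So the underlying form is /-do/, and voiced stops become voiceless after a vowel.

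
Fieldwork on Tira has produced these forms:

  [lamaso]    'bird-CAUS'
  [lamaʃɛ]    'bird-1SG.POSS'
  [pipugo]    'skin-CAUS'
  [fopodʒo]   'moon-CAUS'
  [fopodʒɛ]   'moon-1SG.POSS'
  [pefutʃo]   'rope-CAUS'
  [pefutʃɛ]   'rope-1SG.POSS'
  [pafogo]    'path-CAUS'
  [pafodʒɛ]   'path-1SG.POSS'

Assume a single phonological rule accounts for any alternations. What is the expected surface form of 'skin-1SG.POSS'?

[pipudʒɛ]

'path' shows [g] ~ [dʒ] at the end of the stem ([pafogo] vs [pafodʒɛ]).
Compare 'moon', with invariant [dʒ] in [fopodʒo] and [fopodʒɛ]: an analysis with underlying /dʒ/ and a rule producing [g] before the CAUS suffix would wrongly predict alternation here too.
The underlying segment must be /g/; /g/ and /s/ become palato-alveolar [dʒ] and [ʃ] before a front vowel, yielding [dʒ] there.
The one attested form of 'skin', [pipugo], shows underlying /pipug/. Applying the same rule before a front vowel gives [pipudʒɛ].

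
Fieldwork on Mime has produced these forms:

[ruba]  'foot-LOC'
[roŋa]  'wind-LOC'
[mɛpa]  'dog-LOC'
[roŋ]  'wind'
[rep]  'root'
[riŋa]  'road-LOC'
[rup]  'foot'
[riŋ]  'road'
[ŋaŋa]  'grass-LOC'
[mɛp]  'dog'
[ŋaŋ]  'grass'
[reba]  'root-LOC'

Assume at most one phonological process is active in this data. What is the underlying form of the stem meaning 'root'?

'root' shows [p] ~ [b] at the end of the stem ([rep] vs [reba]).
If /p/ were underlying and a rule turned it into [b] before the LOC suffix, 'dog' would also alternate; but it has [p] in both [mɛp] and [mɛpa].
The underlying segment must be /b/; voiced obstruents become voiceless word-finally, yielding [p] there.
Hence 'root' is /reb/ underlyingly.

/reb/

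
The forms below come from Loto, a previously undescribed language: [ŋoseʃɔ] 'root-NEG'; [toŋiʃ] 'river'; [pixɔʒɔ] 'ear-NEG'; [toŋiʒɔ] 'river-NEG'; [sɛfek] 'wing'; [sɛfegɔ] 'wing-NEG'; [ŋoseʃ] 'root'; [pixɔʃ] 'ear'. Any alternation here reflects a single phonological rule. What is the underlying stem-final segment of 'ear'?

The root 'ear' surfaces as [pixɔʒɔ] and [pixɔʃ], with a stem-final [ʒ] ~ [ʃ] alternation.
Compare 'root', with invariant [ʃ] in [ŋoseʃɔ] and [ŋoseʃ]: an analysis with underlying /ʃ/ and a rule producing [ʒ] before the NEG suffix would wrongly predict alternation here too.
So /ʒ/ is underlying, and a rule of word-final obstruent devoicing — voiced obstruents become voiceless word-finally — gives [ʃ].

/ʒ/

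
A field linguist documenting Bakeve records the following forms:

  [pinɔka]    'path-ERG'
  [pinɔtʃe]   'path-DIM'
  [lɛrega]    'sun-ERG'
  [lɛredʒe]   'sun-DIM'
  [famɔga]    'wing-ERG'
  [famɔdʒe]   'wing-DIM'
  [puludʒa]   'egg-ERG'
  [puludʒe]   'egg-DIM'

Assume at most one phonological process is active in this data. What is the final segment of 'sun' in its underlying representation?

In [lɛrega] and [lɛredʒe] the final segment of 'sun' alternates: [g] ~ [dʒ].
If /dʒ/ were underlying and a rule turned it into [g] before the ERG suffix, 'egg' would also alternate; but it has [dʒ] in both [puludʒa] and [puludʒe].
The alternation reflects palatalization before a front vowel: /k/ and /g/ become palato-alveolar [tʃ] and [dʒ] before a front vowel. /g/ is underlying.

/g/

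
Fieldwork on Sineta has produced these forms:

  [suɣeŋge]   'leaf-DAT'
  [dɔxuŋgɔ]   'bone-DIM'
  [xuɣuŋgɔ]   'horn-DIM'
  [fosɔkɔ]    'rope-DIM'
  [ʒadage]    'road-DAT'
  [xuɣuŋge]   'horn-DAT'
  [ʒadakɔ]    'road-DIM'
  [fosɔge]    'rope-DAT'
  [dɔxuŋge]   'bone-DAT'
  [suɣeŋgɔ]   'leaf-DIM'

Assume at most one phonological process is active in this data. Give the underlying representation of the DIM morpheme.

/-kɔ/

The DIM morpheme has two allomorphs, [-gɔ] and [-kɔ].
The DAT suffix, which begins with [g], is invariant after every stem; so [g] is not altered by any rule here.
The DIM suffix is therefore /-kɔ/ underlyingly, with post-nasal voicing: voiceless stops become voiced after a nasal.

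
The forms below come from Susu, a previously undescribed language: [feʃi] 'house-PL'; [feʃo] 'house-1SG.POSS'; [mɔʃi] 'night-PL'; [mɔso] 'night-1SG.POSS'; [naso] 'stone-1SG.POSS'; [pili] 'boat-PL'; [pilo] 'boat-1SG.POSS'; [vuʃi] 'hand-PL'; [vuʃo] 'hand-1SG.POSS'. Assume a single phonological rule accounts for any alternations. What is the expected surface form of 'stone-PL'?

The stem for 'night' ends in [ʃ] in [mɔʃi] but [s] in [mɔso].
Compare 'house', with invariant [ʃ] in [feʃi] and [feʃo]: an analysis with underlying /ʃ/ and a rule producing [s] before the 1SG.POSS suffix would wrongly predict alternation here too.
So /s/ is underlying, and a rule of palatalization before a front vowel — /s/ becomes palato-alveolar [ʃ] before a front vowel — gives [ʃ].
The one attested form of 'stone', [naso], shows underlying /nas/. Applying the same rule before a front vowel gives [naʃi].

[naʃi]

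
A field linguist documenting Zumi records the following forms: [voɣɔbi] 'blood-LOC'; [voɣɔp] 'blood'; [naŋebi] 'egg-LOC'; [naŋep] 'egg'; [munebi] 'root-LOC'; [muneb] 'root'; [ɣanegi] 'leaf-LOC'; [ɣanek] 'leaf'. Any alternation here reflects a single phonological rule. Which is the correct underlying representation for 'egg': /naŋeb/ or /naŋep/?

The stem for 'egg' ends in [b] in [naŋebi] but [p] in [naŋep].
Compare 'root', with invariant [b] in [munebi] and [muneb]: an analysis with underlying /b/ and a rule producing [p] in isolation would wrongly predict alternation here too.
The alternation reflects intervocalic voicing: voiceless stops become voiced between vowels. /p/ is underlying.

/naŋep/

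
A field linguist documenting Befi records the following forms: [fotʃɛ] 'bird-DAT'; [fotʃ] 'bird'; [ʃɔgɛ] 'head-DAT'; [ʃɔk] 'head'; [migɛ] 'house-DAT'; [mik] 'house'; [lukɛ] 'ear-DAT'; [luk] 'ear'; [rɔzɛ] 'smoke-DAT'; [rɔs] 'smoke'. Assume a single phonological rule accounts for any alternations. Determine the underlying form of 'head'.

In [ʃɔgɛ] and [ʃɔk] the final segment of 'head' alternates: [g] ~ [k].
But 'ear' keeps [k] in both environments ([lukɛ], [luk]), so there is no rule changing /k/ to [g] before the DAT suffix.
Therefore /g/ is basic and [k] is derived by word-final obstruent devoicing (voiced obstruents become voiceless word-finally).
Hence 'head' is /ʃɔg/ underlyingly.

/ʃɔg/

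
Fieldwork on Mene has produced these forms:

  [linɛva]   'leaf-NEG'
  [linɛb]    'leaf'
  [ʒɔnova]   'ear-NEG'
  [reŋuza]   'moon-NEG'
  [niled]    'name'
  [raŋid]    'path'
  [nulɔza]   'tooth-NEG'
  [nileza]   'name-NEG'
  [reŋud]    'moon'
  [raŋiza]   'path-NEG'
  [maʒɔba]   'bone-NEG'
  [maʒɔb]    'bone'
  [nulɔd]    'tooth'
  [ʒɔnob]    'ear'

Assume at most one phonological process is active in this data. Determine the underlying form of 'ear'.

The stem for 'ear' ends in [v] in [ʒɔnova] but [b] in [ʒɔnob].
The stem 'bone' ([maʒɔba], [maʒɔb]) shows [b] unchanged in both environments, so [b] cannot be basic with [v] derived before the NEG suffix.
So /v/ is underlying, and a rule of word-final hardening — voiced fricatives become stops word-finally — gives [b].

/ʒɔnov/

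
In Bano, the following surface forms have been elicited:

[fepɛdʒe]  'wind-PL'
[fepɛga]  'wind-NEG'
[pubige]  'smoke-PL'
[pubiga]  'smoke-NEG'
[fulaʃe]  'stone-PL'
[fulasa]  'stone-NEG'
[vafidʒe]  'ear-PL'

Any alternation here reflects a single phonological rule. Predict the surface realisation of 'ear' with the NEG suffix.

The root 'wind' surfaces as [fepɛdʒe] and [fepɛga], with a stem-final [dʒ] ~ [g] alternation.
But 'smoke' keeps [g] in both environments ([pubige], [pubiga]), so there is no rule changing /g/ to [dʒ] before the PL suffix.
The underlying segment must be /dʒ/; palato-alveolar /dʒ/ and /ʃ/ become [g] and [s] when no front vowel follows, yielding [g] there.
The one attested form of 'ear', [vafidʒe], shows underlying /vafidʒ/. Applying the same rule when no front vowel follows gives [vafiga].

[vafiga]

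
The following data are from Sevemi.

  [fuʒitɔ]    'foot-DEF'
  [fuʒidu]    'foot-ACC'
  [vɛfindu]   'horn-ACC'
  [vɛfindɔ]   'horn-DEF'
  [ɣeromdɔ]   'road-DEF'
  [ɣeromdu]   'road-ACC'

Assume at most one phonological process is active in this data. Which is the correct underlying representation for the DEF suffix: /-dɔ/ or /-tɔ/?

The DEF suffix surfaces as [-dɔ] and [-tɔ], depending on the final segment of the stem.
The ACC suffix, which begins with [d], is invariant after every stem; so [d] is not altered by any rule here.
So the underlying form is /-tɔ/, and voiceless stops become voiced after a nasal.

/-tɔ/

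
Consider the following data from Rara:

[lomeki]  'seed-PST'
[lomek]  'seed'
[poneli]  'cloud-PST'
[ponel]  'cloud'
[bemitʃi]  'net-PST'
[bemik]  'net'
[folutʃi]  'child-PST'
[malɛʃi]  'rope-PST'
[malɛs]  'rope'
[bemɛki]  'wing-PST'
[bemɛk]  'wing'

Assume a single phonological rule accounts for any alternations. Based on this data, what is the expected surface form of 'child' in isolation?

The stem for 'net' ends in [tʃ] in [bemitʃi] but [k] in [bemik].
But 'wing' keeps [k] in both environments ([bemɛki], [bemɛk]), so there is no rule changing /k/ to [tʃ] before the PST suffix.
The alternation reflects depalatalization: palato-alveolar /tʃ/ and /ʃ/ become [k] and [s] when no front vowel follows. /tʃ/ is underlying.
The one attested form of 'child', [folutʃi], shows underlying /folutʃ/. Applying the same rule when no front vowel follows gives [foluk].

[foluk]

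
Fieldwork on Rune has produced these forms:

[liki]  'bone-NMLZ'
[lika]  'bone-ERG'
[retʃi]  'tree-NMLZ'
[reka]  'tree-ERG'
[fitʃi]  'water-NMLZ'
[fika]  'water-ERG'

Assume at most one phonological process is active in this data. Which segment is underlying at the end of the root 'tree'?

In [retʃi] and [reka] the final segment of 'tree' alternates: [tʃ] ~ [k].
The stem 'bone' ([liki], [lika]) shows [k] unchanged in both environments, so [k] cannot be basic with [tʃ] derived before the NMLZ suffix.
Therefore /tʃ/ is basic and [k] is derived by depalatalization (palato-alveolar /tʃ/ becomes [k] when no front vowel follows).

/tʃ/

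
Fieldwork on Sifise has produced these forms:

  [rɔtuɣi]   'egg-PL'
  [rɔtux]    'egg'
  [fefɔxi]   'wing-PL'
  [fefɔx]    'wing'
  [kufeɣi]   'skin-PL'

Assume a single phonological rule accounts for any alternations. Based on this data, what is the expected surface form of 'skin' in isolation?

[kufex]

In [rɔtuɣi] and [rɔtux] the final segment of 'egg' alternates: [ɣ] ~ [x].
If /x/ were underlying and a rule turned it into [ɣ] before the PL suffix, 'wing' would also alternate; but it has [x] in both [fefɔxi] and [fefɔx].
Therefore /ɣ/ is basic and [x] is derived by word-final obstruent devoicing (voiced obstruents become voiceless word-finally).
The one attested form of 'skin', [kufeɣi], shows underlying /kufeɣ/. Applying the same rule word-finally gives [kufex].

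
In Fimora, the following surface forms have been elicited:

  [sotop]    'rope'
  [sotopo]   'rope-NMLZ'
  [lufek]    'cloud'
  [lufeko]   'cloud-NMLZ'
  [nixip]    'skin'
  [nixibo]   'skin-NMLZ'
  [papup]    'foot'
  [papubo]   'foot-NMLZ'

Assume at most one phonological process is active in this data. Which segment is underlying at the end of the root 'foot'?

/b/

'foot' shows [p] ~ [b] at the end of the stem ([papup] vs [papubo]).
Compare 'rope', with invariant [p] in [sotop] and [sotopo]: an analysis with underlying /p/ and a rule producing [b] before the NMLZ suffix would wrongly predict alternation here too.
The alternation reflects word-final obstruent devoicing: voiced obstruents become voiceless word-finally. /b/ is underlying.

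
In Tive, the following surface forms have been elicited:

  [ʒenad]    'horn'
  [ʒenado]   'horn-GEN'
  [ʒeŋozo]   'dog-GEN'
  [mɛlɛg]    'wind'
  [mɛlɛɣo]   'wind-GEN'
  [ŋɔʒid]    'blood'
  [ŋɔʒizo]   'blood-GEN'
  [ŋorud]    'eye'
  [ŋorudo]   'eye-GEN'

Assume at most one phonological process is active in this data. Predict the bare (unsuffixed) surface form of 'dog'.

The root 'blood' surfaces as [ŋɔʒid] and [ŋɔʒizo], with a stem-final [d] ~ [z] alternation.
If /d/ were underlying and a rule turned it into [z] before the GEN suffix, 'horn' would also alternate; but it has [d] in both [ʒenad] and [ʒenado].
Therefore /z/ is basic and [d] is derived by word-final hardening (voiced fricatives become stops word-finally).
From [ʒeŋozo] the stem 'dog' is /ʒeŋoz/; word-finally this yields [ʒeŋod].

[ʒeŋod]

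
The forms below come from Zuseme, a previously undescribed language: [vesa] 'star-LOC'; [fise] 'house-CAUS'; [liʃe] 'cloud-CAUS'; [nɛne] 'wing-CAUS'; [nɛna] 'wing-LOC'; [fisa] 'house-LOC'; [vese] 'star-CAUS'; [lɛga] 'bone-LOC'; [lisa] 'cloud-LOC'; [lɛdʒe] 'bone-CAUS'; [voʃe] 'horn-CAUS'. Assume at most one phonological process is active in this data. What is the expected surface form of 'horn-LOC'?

The stem for 'cloud' ends in [s] in [lisa] but [ʃ] in [liʃe].
But 'house' keeps [s] in both environments ([fisa], [fise]), so there is no rule changing /s/ to [ʃ] before the CAUS suffix.
Therefore /ʃ/ is basic and [s] is derived by depalatalization (palato-alveolar /dʒ/ and /ʃ/ become [g] and [s] when no front vowel follows).
From [voʃe] the stem 'horn' is /voʃ/; when no front vowel follows this yields [vosa].

[vosa]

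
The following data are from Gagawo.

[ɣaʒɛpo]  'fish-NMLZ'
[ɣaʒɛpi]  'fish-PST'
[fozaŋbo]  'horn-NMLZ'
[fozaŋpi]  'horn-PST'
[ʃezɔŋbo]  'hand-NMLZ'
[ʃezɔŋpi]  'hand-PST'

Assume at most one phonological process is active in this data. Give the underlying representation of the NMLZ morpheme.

/-bo/

The NMLZ morpheme has two allomorphs, [-bo] and [-po].
By contrast the PST suffix keeps its initial [p] throughout — that segment must be underlying.
So the underlying form is /-bo/, and voiced stops become voiceless after a vowel.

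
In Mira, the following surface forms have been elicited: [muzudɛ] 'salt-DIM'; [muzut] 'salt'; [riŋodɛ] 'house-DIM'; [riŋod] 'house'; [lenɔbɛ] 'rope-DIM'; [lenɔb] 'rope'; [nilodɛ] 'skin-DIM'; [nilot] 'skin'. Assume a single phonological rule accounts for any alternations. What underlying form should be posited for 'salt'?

/muzut/

The root 'salt' surfaces as [muzudɛ] and [muzut], with a stem-final [d] ~ [t] alternation.
But 'house' keeps [d] in both environments ([riŋodɛ], [riŋod]), so there is no rule changing /d/ to [t] in isolation.
The underlying segment must be /t/; voiceless stops become voiced between vowels, yielding [d] there.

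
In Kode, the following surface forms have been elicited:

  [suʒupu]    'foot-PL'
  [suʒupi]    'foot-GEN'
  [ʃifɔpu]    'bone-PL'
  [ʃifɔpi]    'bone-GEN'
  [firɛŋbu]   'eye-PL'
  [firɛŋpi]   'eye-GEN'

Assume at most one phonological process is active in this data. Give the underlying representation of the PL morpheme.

/-bu/

The PL suffix surfaces as [-bu] and [-pu], depending on the final segment of the stem.
The GEN suffix, which begins with [p], is invariant after every stem; so [p] is not altered by any rule here.
The PL suffix is therefore /-bu/ underlyingly, with post-vocalic devoicing: voiced stops become voiceless after a vowel.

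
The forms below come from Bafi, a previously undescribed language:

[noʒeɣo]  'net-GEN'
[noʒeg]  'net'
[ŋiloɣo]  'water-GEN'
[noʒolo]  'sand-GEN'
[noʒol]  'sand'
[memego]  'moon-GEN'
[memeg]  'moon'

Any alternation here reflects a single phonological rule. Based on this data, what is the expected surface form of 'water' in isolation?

The stem for 'net' ends in [ɣ] in [noʒeɣo] but [g] in [noʒeg].
If /g/ were underlying and a rule turned it into [ɣ] before the GEN suffix, 'moon' would also alternate; but it has [g] in both [memego] and [memeg].
The alternation reflects word-final hardening: voiced fricatives become stops word-finally. /ɣ/ is underlying.
From [ŋiloɣo] the stem 'water' is /ŋiloɣ/; word-finally this yields [ŋilog].

[ŋilog]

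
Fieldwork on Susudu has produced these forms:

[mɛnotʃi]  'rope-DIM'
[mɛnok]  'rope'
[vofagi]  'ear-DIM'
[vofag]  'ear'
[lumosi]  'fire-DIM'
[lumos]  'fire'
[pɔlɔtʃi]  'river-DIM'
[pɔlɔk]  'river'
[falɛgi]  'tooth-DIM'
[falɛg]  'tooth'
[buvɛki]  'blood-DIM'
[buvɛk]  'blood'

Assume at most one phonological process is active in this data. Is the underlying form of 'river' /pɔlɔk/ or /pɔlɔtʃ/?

/pɔlɔtʃ/

In [pɔlɔtʃi] and [pɔlɔk] the final segment of 'river' alternates: [tʃ] ~ [k].
Compare 'blood', with invariant [k] in [buvɛki] and [buvɛk]: an analysis with underlying /k/ and a rule producing [tʃ] before the DIM suffix would wrongly predict alternation here too.
So /tʃ/ is underlying, and a rule of depalatalization — palato-alveolar /tʃ/ becomes [k] when no front vowel follows — gives [k].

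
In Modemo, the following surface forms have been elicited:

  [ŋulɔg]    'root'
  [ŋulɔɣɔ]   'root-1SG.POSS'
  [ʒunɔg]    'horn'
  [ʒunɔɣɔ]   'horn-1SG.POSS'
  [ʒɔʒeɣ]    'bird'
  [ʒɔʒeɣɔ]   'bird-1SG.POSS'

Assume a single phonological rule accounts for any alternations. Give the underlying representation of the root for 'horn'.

/ʒunɔg/

The root 'horn' surfaces as [ʒunɔg] and [ʒunɔɣɔ], with a stem-final [g] ~ [ɣ] alternation.
The stem 'bird' ([ʒɔʒeɣ], [ʒɔʒeɣɔ]) shows [ɣ] unchanged in both environments, so [ɣ] cannot be basic with [g] derived in isolation.
So /g/ is underlying, and a rule of intervocalic spirantization — voiced stops become fricatives between vowels — gives [ɣ].
Hence 'horn' is /ʒunɔg/ underlyingly.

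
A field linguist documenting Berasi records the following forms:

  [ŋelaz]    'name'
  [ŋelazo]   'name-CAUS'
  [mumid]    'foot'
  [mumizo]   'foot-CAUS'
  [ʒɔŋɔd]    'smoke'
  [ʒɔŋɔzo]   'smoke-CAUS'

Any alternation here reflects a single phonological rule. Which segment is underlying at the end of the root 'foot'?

'foot' shows [d] ~ [z] at the end of the stem ([mumid] vs [mumizo]).
The stem 'name' ([ŋelaz], [ŋelazo]) shows [z] unchanged in both environments, so [z] cannot be basic with [d] derived in isolation.
Therefore /d/ is basic and [z] is derived by intervocalic spirantization (voiced stops become fricatives between vowels).

/d/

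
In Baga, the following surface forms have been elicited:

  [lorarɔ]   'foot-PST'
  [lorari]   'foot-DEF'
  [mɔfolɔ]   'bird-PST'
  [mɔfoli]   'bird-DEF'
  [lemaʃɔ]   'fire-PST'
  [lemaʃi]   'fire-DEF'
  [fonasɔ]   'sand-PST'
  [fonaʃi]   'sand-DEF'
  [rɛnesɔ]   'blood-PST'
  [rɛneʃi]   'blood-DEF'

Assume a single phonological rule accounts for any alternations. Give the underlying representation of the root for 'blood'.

The stem for 'blood' ends in [s] in [rɛnesɔ] but [ʃ] in [rɛneʃi].
The stem 'fire' ([lemaʃɔ], [lemaʃi]) shows [ʃ] unchanged in both environments, so [ʃ] cannot be basic with [s] derived before the PST suffix.
So /s/ is underlying, and a rule of palatalization before a front vowel — /s/ becomes palato-alveolar [ʃ] before a front vowel — gives [ʃ].

/rɛnes/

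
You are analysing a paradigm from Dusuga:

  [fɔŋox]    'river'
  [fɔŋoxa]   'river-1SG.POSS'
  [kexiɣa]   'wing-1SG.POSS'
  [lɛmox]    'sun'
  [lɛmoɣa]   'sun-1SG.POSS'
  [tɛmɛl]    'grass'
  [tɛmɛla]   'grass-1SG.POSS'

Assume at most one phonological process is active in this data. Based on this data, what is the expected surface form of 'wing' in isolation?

'sun' shows [x] ~ [ɣ] at the end of the stem ([lɛmox] vs [lɛmoɣa]).
But 'river' keeps [x] in both environments ([fɔŋox], [fɔŋoxa]), so there is no rule changing /x/ to [ɣ] before the 1SG.POSS suffix.
So /ɣ/ is underlying, and a rule of word-final obstruent devoicing — voiced obstruents become voiceless word-finally — gives [x].
The one attested form of 'wing', [kexiɣa], shows underlying /kexiɣ/. Applying the same rule word-finally gives [kexix].

[kexix]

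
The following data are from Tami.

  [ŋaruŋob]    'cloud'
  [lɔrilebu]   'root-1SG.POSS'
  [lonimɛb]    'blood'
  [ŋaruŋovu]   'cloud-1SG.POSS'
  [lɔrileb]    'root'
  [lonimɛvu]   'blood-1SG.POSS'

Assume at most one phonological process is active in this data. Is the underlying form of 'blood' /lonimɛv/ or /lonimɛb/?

/lonimɛv/

'blood' shows [v] ~ [b] at the end of the stem ([lonimɛvu] vs [lonimɛb]).
But 'root' keeps [b] in both environments ([lɔrilebu], [lɔrileb]), so there is no rule changing /b/ to [v] before the 1SG.POSS suffix.
So /v/ is underlying, and a rule of word-final hardening — voiced fricatives become stops word-finally — gives [b].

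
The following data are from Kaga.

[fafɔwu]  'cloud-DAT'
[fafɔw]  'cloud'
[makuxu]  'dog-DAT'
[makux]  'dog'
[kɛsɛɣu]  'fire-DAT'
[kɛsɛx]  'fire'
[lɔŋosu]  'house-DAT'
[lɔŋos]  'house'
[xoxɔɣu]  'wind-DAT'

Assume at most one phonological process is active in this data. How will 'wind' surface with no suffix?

[xoxɔx]

'fire' shows [ɣ] ~ [x] at the end of the stem ([kɛsɛɣu] vs [kɛsɛx]).
The stem 'dog' ([makuxu], [makux]) shows [x] unchanged in both environments, so [x] cannot be basic with [ɣ] derived before the DAT suffix.
The underlying segment must be /ɣ/; voiced obstruents become voiceless word-finally, yielding [x] there.
From [xoxɔɣu] the stem 'wind' is /xoxɔɣ/; word-finally this yields [xoxɔx].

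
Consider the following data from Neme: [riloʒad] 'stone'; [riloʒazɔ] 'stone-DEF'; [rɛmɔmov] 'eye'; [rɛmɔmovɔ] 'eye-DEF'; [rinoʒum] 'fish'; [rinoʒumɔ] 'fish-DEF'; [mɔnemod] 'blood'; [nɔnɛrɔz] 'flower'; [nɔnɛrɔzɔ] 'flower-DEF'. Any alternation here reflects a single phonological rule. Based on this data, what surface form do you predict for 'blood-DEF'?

In [riloʒad] and [riloʒazɔ] the final segment of 'stone' alternates: [d] ~ [z].
The stem 'flower' ([nɔnɛrɔz], [nɔnɛrɔzɔ]) shows [z] unchanged in both environments, so [z] cannot be basic with [d] derived in isolation.
The alternation reflects intervocalic spirantization: voiced stops become fricatives between vowels. /d/ is underlying.
From [mɔnemod] the stem 'blood' is /mɔnemod/; between vowels this yields [mɔnemozɔ].

[mɔnemozɔ]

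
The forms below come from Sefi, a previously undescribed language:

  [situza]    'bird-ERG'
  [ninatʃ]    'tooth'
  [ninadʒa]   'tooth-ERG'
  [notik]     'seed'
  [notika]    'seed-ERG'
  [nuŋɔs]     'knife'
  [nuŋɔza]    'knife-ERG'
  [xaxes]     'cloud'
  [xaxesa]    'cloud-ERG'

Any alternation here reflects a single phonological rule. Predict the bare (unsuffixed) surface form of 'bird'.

[situs]

'knife' shows [s] ~ [z] at the end of the stem ([nuŋɔs] vs [nuŋɔza]).
But 'cloud' keeps [s] in both environments ([xaxes], [xaxesa]), so there is no rule changing /s/ to [z] before the ERG suffix.
So /z/ is underlying, and a rule of word-final obstruent devoicing — voiced obstruents become voiceless word-finally — gives [s].
The one attested form of 'bird', [situza], shows underlying /situz/. Applying the same rule word-finally gives [situs].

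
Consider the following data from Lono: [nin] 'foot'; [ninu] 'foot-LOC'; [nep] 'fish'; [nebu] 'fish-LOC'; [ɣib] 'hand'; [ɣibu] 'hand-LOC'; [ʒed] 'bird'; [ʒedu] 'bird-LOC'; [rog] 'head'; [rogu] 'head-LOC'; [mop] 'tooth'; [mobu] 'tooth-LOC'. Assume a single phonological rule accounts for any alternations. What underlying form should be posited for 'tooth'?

'tooth' shows [p] ~ [b] at the end of the stem ([mop] vs [mobu]).
If /b/ were underlying and a rule turned it into [p] in isolation, 'hand' would also alternate; but it has [b] in both [ɣib] and [ɣibu].
The alternation reflects intervocalic voicing: voiceless stops become voiced between vowels. /p/ is underlying.
Hence 'tooth' is /mop/ underlyingly.

/mop/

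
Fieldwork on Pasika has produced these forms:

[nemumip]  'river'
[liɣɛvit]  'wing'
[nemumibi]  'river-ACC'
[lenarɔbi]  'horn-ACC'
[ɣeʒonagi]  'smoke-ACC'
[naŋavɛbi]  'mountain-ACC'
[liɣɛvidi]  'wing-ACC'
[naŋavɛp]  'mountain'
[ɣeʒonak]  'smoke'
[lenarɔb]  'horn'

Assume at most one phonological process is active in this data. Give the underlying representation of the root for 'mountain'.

/naŋavɛp/

'mountain' shows [b] ~ [p] at the end of the stem ([naŋavɛbi] vs [naŋavɛp]).
But 'horn' keeps [b] in both environments ([lenarɔbi], [lenarɔb]), so there is no rule changing /b/ to [p] in isolation.
The alternation reflects intervocalic voicing: voiceless stops become voiced between vowels. /p/ is underlying.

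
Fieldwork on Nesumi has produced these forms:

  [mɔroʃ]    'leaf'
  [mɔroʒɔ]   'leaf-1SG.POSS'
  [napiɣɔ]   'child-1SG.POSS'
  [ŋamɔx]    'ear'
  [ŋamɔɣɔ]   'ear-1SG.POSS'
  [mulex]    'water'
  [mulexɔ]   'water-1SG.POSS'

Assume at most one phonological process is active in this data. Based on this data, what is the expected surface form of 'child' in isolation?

[napix]

In [ŋamɔx] and [ŋamɔɣɔ] the final segment of 'ear' alternates: [x] ~ [ɣ].
If /x/ were underlying and a rule turned it into [ɣ] before the 1SG.POSS suffix, 'water' would also alternate; but it has [x] in both [mulex] and [mulexɔ].
Therefore /ɣ/ is basic and [x] is derived by word-final obstruent devoicing (voiced obstruents become voiceless word-finally).
From [napiɣɔ] the stem 'child' is /napiɣ/; word-finally this yields [napix].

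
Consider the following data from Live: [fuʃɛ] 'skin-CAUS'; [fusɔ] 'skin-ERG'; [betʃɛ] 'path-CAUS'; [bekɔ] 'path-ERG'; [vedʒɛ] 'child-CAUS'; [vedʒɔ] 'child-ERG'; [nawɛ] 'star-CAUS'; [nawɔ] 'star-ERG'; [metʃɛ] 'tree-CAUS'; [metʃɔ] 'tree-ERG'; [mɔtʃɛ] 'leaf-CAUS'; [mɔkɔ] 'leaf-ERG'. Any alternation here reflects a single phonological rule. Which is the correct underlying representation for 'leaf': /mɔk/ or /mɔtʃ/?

/mɔk/

'leaf' shows [tʃ] ~ [k] at the end of the stem ([mɔtʃɛ] vs [mɔkɔ]).
If /tʃ/ were underlying and a rule turned it into [k] before the ERG suffix, 'tree' would also alternate; but it has [tʃ] in both [metʃɛ] and [metʃɔ].
Therefore /k/ is basic and [tʃ] is derived by palatalization before a front vowel (/k/ and /s/ become palato-alveolar [tʃ] and [ʃ] before a front vowel).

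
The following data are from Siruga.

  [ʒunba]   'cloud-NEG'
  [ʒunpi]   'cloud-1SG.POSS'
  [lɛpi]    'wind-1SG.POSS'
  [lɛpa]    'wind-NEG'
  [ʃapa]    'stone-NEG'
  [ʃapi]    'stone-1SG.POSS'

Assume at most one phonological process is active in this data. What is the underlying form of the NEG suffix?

The NEG morpheme has two allomorphs, [-ba] and [-pa].
By contrast the 1SG.POSS suffix keeps its initial [p] throughout — that segment must be underlying.
So the underlying form is /-ba/, and voiced stops become voiceless after a vowel.

/-ba/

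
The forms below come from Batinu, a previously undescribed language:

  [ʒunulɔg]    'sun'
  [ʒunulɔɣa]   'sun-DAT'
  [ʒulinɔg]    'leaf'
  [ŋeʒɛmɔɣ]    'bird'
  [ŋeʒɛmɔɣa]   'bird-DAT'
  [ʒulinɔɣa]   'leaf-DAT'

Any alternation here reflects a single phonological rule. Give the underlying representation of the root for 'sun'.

In [ʒunulɔg] and [ʒunulɔɣa] the final segment of 'sun' alternates: [g] ~ [ɣ].
Compare 'bird', with invariant [ɣ] in [ŋeʒɛmɔɣ] and [ŋeʒɛmɔɣa]: an analysis with underlying /ɣ/ and a rule producing [g] in isolation would wrongly predict alternation here too.
So /g/ is underlying, and a rule of intervocalic spirantization — voiced stops become fricatives between vowels — gives [ɣ].
The underlying form of 'sun' is therefore /ʒunulɔg/.

/ʒunulɔg/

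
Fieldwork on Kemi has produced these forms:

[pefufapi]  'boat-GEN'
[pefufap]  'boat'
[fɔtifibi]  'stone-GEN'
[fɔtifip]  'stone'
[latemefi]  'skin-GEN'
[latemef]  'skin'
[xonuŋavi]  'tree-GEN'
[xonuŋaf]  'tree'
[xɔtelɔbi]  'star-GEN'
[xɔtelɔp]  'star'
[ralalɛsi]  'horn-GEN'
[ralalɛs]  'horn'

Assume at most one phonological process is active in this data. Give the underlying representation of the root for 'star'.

/xɔtelɔb/

'star' shows [b] ~ [p] at the end of the stem ([xɔtelɔbi] vs [xɔtelɔp]).
But 'boat' keeps [p] in both environments ([pefufapi], [pefufap]), so there is no rule changing /p/ to [b] before the GEN suffix.
The underlying segment must be /b/; voiced obstruents become voiceless word-finally, yielding [p] there.
So 'star' = /xɔtelɔb/.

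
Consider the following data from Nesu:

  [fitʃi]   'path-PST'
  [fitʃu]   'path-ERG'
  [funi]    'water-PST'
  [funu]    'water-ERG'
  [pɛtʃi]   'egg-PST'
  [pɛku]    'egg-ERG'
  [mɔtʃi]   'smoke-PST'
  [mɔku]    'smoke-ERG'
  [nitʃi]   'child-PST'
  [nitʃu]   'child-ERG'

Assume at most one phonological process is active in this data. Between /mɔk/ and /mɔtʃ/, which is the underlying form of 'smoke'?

The stem for 'smoke' ends in [tʃ] in [mɔtʃi] but [k] in [mɔku].
But 'child' keeps [tʃ] in both environments ([nitʃi], [nitʃu]), so there is no rule changing /tʃ/ to [k] before the ERG suffix.
The underlying segment must be /k/; /k/ becomes palato-alveolar [tʃ] before a front vowel, yielding [tʃ] there.

/mɔk/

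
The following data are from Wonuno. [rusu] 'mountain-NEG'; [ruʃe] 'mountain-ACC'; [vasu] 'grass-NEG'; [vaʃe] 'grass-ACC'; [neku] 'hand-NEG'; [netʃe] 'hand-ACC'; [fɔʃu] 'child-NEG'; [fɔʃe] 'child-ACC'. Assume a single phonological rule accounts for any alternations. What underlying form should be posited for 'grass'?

/vas/

In [vasu] and [vaʃe] the final segment of 'grass' alternates: [s] ~ [ʃ].
If /ʃ/ were underlying and a rule turned it into [s] before the NEG suffix, 'child' would also alternate; but it has [ʃ] in both [fɔʃu] and [fɔʃe].
The alternation reflects palatalization before a front vowel: /k/ and /s/ become palato-alveolar [tʃ] and [ʃ] before a front vowel. /s/ is underlying.
So 'grass' = /vas/.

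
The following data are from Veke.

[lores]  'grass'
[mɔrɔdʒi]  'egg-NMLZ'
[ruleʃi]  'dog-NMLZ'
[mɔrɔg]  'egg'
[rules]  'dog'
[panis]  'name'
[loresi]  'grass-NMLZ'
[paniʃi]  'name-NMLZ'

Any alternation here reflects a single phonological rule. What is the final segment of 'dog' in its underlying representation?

/ʃ/

The root 'dog' surfaces as [ruleʃi] and [rules], with a stem-final [ʃ] ~ [s] alternation.
If /s/ were underlying and a rule turned it into [ʃ] before the NMLZ suffix, 'grass' would also alternate; but it has [s] in both [loresi] and [lores].
Therefore /ʃ/ is basic and [s] is derived by depalatalization (palato-alveolar /dʒ/ and /ʃ/ become [g] and [s] when no front vowel follows).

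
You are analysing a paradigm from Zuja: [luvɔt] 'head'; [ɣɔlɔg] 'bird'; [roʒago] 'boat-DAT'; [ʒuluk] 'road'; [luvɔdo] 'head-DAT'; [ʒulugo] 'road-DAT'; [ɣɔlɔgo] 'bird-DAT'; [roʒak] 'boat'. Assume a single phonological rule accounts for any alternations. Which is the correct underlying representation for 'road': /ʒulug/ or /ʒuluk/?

/ʒuluk/

The stem for 'road' ends in [k] in [ʒuluk] but [g] in [ʒulugo].
Compare 'bird', with invariant [g] in [ɣɔlɔg] and [ɣɔlɔgo]: an analysis with underlying /g/ and a rule producing [k] in isolation would wrongly predict alternation here too.
Therefore /k/ is basic and [g] is derived by intervocalic voicing (voiceless stops become voiced between vowels).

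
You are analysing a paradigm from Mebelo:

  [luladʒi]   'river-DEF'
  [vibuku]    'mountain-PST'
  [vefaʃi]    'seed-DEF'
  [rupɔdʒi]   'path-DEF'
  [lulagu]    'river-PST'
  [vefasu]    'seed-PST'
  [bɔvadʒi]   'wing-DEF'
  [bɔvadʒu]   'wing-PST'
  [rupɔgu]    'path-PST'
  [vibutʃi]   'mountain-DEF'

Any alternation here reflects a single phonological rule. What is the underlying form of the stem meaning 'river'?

/lulag/

The stem for 'river' ends in [dʒ] in [luladʒi] but [g] in [lulagu].
Compare 'wing', with invariant [dʒ] in [bɔvadʒi] and [bɔvadʒu]: an analysis with underlying /dʒ/ and a rule producing [g] before the PST suffix would wrongly predict alternation here too.
So /g/ is underlying, and a rule of palatalization before a front vowel — /k/, /g/ and /s/ become palato-alveolar [tʃ], [dʒ] and [ʃ] before a front vowel — gives [dʒ].
The underlying form of 'river' is therefore /lulag/.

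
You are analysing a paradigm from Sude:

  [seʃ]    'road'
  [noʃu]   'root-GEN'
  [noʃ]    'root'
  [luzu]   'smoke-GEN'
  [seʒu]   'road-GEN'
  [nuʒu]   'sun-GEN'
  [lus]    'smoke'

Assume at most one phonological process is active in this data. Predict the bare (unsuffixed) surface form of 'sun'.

[nuʃ]

The stem for 'road' ends in [ʃ] in [seʃ] but [ʒ] in [seʒu].
The stem 'root' ([noʃ], [noʃu]) shows [ʃ] unchanged in both environments, so [ʃ] cannot be basic with [ʒ] derived before the GEN suffix.
The alternation reflects word-final obstruent devoicing: voiced obstruents become voiceless word-finally. /ʒ/ is underlying.
From [nuʒu] the stem 'sun' is /nuʒ/; word-finally this yields [nuʃ].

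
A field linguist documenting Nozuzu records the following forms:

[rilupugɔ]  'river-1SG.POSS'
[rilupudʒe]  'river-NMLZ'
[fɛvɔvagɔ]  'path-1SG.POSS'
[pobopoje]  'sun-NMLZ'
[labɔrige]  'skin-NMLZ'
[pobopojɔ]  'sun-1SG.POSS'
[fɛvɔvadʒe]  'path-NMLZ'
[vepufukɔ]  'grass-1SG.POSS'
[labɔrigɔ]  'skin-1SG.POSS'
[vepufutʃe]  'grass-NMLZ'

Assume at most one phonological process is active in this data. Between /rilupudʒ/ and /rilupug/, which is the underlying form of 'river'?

The root 'river' surfaces as [rilupugɔ] and [rilupudʒe], with a stem-final [g] ~ [dʒ] alternation.
Compare 'skin', with invariant [g] in [labɔrigɔ] and [labɔrige]: an analysis with underlying /g/ and a rule producing [dʒ] before the NMLZ suffix would wrongly predict alternation here too.
The alternation reflects depalatalization: palato-alveolar /tʃ/ and /dʒ/ become [k] and [g] when no front vowel follows. /dʒ/ is underlying.

/rilupudʒ/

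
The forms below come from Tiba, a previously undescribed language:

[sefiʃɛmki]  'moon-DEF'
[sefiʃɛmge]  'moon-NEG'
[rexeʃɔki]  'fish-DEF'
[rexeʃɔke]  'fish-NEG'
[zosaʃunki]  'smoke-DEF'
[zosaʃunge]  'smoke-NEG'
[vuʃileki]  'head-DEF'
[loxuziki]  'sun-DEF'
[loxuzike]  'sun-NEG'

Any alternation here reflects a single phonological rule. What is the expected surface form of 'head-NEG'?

[vuʃileke]

The NEG suffix surfaces as [-ge] and [-ke], depending on the final segment of the stem.
The DEF suffix, which begins with [k], is invariant after every stem; so [k] is not altered by any rule here.
The NEG suffix is therefore /-ge/ underlyingly, with post-vocalic devoicing: voiced stops become voiceless after a vowel.
After 'head', which ends in a vowel, the suffix surfaces as [-ke], giving [vuʃileke].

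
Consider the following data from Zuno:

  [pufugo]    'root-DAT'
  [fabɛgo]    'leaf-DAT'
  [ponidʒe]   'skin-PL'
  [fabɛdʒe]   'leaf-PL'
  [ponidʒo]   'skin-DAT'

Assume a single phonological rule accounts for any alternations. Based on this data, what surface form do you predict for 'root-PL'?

[pufudʒe]

The stem for 'leaf' ends in [g] in [fabɛgo] but [dʒ] in [fabɛdʒe].
Compare 'skin', with invariant [dʒ] in [ponidʒo] and [ponidʒe]: an analysis with underlying /dʒ/ and a rule producing [g] before the DAT suffix would wrongly predict alternation here too.
The underlying segment must be /g/; /g/ becomes palato-alveolar [dʒ] before a front vowel, yielding [dʒ] there.
From [pufugo] the stem 'root' is /pufug/; before a front vowel this yields [pufudʒe].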